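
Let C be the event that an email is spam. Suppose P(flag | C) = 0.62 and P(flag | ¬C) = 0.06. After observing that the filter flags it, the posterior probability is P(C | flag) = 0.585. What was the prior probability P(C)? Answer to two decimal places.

Bayes' rule in odds form gives O(C|E) = O(C)·[P(E|C)/P(E|¬C)], hence O(C) = O(C|E)/LR.
Posterior odds = 0.585/(1−0.585) = 1.4096. LR = 0.62/0.06 = 10.3333.
Prior odds = 1.4096/10.3333 = 0.1364, so P(C) = 0.1364/(1+0.1364) ≈ 0.12.

P(C) = 0.12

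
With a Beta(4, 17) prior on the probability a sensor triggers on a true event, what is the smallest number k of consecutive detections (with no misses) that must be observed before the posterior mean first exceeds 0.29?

After k detections and 0 misses the posterior is Beta(4+k, 17), with mean (4+k)/(4+17+k).
Set (4+k)/(21+k) > 0.29 and solve: k > (0.29·21 − 4)/(1 − 0.29) = 2.944.
The smallest integer exceeding 2.944 is 3.

k = 3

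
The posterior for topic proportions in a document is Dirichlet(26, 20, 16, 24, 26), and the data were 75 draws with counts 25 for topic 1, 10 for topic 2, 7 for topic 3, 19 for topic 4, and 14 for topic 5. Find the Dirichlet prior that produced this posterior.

Dirichlet(1, 10, 9, 5, 12)

For a Dirichlet(α) prior with multinomial counts c, the posterior is Dirichlet(α + c) componentwise.
Subtract each count from the matching posterior parameter: 26−25=1, 20−10=10, 16−7=9, 24−19=5, 26−14=12.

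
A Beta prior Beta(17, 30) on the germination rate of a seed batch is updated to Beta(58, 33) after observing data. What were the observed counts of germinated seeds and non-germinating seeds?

Beta is conjugate to the binomial likelihood: posterior = Beta(a+s, b+f).
So s = 58 − 17 = 41 and f = 33 − 30 = 3.

41 germinated seeds and 3 non-germinating seeds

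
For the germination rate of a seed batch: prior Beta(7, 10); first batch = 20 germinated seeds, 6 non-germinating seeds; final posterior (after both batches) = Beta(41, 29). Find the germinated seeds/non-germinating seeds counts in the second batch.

14 germinated seeds and 13 non-germinating seeds

Because Beta–binomial updating is additive in the counts, the combined data contributed (α_post−α_prior, β_post−β_prior) successes and failures.
Total across both batches: 41−7=34 germinated seeds, 29−10=19 non-germinating seeds.
Subtract the first batch: 34−20=14 germinated seeds and 19−6=13 non-germinating seeds.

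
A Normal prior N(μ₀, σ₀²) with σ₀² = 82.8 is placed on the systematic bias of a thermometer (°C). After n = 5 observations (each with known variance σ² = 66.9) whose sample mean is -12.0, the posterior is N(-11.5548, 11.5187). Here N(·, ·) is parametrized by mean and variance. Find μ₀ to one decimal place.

The posterior mean is a precision-weighted average: μ_n = (τ₀μ₀ + τ_data·x̄)/(τ₀+τ_data), with τ₀=1/σ₀² and τ_data=n/σ².
Here τ₀ = 1/82.8 = 0.012077 and τ_data = 5/66.9 = 0.074738, so τ_n = 0.086815.
Rearranging for μ₀: μ₀ = (μ_n·τ_n − τ_data·x̄)/τ₀ = (-11.5548·0.086815 − 0.074738·-12.0) / 0.012077 = -0.106274/0.012077 ≈ -8.8.

μ₀ = -8.8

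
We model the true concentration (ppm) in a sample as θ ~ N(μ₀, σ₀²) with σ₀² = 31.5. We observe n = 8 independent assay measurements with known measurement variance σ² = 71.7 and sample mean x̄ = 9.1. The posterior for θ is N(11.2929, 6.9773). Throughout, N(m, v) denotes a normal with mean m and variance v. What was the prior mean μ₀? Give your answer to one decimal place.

μ₀ = 19.0

With known observation variance, the Normal–Normal posterior has precision τ_n = τ₀ + n/σ² and mean μ_n = (τ₀μ₀ + (n/σ²)x̄)/τ_n.
Here τ₀ = 1/31.5 = 0.031746 and τ_data = 8/71.7 = 0.111576, so τ_n = 0.143322.
Rearranging for μ₀: μ₀ = (μ_n·τ_n − τ_data·x̄)/τ₀ = (11.2929·0.143322 − 0.111576·9.1) / 0.031746 = 0.603179/0.031746 ≈ 19.0.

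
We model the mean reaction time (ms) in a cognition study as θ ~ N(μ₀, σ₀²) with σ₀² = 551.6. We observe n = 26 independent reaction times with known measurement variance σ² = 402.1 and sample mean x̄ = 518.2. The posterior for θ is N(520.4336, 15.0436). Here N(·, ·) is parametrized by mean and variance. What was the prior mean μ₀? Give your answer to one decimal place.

μ₀ = 600.1

The posterior mean is a precision-weighted average: μ_n = (τ₀μ₀ + τ_data·x̄)/(τ₀+τ_data), with τ₀=1/σ₀² and τ_data=n/σ².
Here τ₀ = 1/551.6 = 0.001813 and τ_data = 26/402.1 = 0.064661, so τ_n = 0.066474.
Rearranging for μ₀: μ₀ = (μ_n·τ_n − τ_data·x̄)/τ₀ = (520.4336·0.066474 − 0.064661·518.2) / 0.001813 = 1.087973/0.001813 ≈ 600.1.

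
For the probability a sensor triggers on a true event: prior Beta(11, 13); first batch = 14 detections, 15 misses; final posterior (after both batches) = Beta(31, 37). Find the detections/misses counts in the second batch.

Because Beta–binomial updating is additive in the counts, the combined data contributed (α_post−α_prior, β_post−β_prior) successes and failures.
Total across both batches: 31−11=20 detections, 37−13=24 misses.
Subtract the first batch: 20−14=6 detections and 24−15=9 misses.

6 detections and 9 misses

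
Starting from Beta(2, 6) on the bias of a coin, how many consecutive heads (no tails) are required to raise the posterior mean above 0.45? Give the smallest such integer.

After k heads and 0 tails the posterior is Beta(2+k, 6), with mean (2+k)/(2+6+k).
Set (2+k)/(8+k) > 0.45 and solve: k > (0.45·8 − 2)/(1 − 0.45) = 2.909.
The smallest integer exceeding 2.909 is 3, and checking k=3: (5)/(11) = 0.4545 > 0.45.

k = 3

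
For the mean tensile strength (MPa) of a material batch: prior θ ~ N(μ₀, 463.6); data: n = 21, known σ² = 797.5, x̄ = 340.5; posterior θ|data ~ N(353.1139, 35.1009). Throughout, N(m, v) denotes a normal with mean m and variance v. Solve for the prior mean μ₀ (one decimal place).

μ₀ = 507.1

The posterior mean is a precision-weighted average: μ_n = (τ₀μ₀ + τ_data·x̄)/(τ₀+τ_data), with τ₀=1/σ₀² and τ_data=n/σ².
Here τ₀ = 1/463.6 = 0.002157 and τ_data = 21/797.5 = 0.026332, so τ_n = 0.028489.
Rearranging for μ₀: μ₀ = (μ_n·τ_n − τ_data·x̄)/τ₀ = (353.1139·0.028489 − 0.026332·340.5) / 0.002157 = 1.093816/0.002157 ≈ 507.1.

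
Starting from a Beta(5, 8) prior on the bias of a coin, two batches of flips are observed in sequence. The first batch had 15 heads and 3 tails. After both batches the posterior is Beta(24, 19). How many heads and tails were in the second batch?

Sequential conjugate updates are equivalent to a single update on the pooled data, so total successes = posterior α − prior α and total failures = posterior β − prior β.
Total across both batches: 24−5=19 heads, 19−8=11 tails.
Subtract the first batch: 19−15=4 heads and 11−3=8 tails.

4 heads and 8 tails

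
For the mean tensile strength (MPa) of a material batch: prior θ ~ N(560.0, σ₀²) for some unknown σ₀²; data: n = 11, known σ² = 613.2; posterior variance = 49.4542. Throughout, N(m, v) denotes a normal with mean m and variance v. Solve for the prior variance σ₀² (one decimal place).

For the Normal–Normal model with known σ², precisions add: τ_n = τ₀ + n/σ².
So 1/σ₀² = 1/49.4542 − 11/613.2 = 0.020221 − 0.017939 = 0.002282.
Hence σ₀² = 1/0.002282 ≈ 438.2.

σ₀² = 438.2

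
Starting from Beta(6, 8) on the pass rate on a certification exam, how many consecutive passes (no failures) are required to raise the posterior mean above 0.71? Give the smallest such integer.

After k passes and 0 failures the posterior is Beta(6+k, 8), with mean (6+k)/(6+8+k).
Set (6+k)/(14+k) > 0.71 and solve: k > (0.71·14 − 6)/(1 − 0.71) = 13.586.
The smallest integer exceeding 13.586 is 14.

k = 14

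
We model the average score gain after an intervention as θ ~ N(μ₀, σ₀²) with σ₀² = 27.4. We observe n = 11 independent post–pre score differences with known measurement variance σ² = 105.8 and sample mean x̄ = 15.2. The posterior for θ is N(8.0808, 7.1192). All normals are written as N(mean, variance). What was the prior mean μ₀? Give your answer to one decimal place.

μ₀ = -12.2

The posterior mean is a precision-weighted average: μ_n = (τ₀μ₀ + τ_data·x̄)/(τ₀+τ_data), with τ₀=1/σ₀² and τ_data=n/σ².
Here τ₀ = 1/27.4 = 0.036496 and τ_data = 11/105.8 = 0.103970, so τ_n = 0.140466.
Rearranging for μ₀: μ₀ = (μ_n·τ_n − τ_data·x̄)/τ₀ = (8.0808·0.140466 − 0.103970·15.2) / 0.036496 = -0.445266/0.036496 ≈ -12.2.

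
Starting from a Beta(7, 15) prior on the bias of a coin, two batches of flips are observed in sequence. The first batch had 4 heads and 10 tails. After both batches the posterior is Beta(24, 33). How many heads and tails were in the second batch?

13 heads and 8 tails

Sequential conjugate updates are equivalent to a single update on the pooled data, so total successes = posterior α − prior α and total failures = posterior β − prior β.
Total across both batches: 24−7=17 heads, 33−15=18 tails.
Subtract the first batch: 17−4=13 heads and 18−10=8 tails.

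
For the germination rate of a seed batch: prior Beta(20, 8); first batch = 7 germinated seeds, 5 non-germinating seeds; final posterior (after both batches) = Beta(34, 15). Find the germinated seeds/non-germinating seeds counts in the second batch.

7 germinated seeds and 2 non-germinating seeds

Because Beta–binomial updating is additive in the counts, the combined data contributed (α_post−α_prior, β_post−β_prior) successes and failures.
Total across both batches: 34−20=14 germinated seeds, 15−8=7 non-germinating seeds.
Subtract the first batch: 14−7=7 germinated seeds and 7−5=2 non-germinating seeds.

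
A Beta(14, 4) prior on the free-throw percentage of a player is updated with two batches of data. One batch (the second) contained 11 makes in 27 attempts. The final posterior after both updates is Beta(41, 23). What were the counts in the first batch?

16 makes and 3 misses

Because Beta–binomial updating is additive in the counts, the combined data contributed (α_post−α_prior, β_post−β_prior) successes and failures.
Total across both batches: 41−14=27 makes, 23−4=19 misses.
Subtract the second batch: 27−11=16 makes and 19−16=3 misses.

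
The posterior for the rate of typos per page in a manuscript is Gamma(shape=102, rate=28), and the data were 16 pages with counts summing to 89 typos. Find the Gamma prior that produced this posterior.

Gamma(shape=13, rate=12)

Gamma–Poisson conjugacy: posterior shape = α + Σxᵢ, posterior rate = β + n.
So α = 102 − 89 = 13 and β = 28 − 16 = 12.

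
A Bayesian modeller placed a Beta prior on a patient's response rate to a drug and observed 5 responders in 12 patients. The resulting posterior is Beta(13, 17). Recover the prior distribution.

Beta is conjugate to the binomial likelihood: posterior = Beta(a+s, b+f).
Subtract the data counts: 13−5=8, 17−7=10.

Beta(8, 10)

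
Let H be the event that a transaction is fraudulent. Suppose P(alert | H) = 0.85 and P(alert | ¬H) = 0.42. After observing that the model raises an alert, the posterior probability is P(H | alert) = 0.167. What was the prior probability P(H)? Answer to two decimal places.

P(H) = 0.09

Bayes' rule in odds form gives O(H|E) = O(H)·[P(E|H)/P(E|¬H)], hence O(H) = O(H|E)/LR.
Posterior odds = 0.167/(1−0.167) = 0.2005. LR = 0.85/0.42 = 2.0238.
Prior odds = 0.2005/2.0238 = 0.0991, so P(H) = 0.0991/(1+0.0991) ≈ 0.09.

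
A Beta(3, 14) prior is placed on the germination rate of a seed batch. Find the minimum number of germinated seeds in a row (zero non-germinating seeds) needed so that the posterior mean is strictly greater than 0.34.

After k germinated seeds and 0 non-germinating seeds the posterior is Beta(3+k, 14), with mean (3+k)/(3+14+k).
Set (3+k)/(17+k) > 0.34 and solve: k > (0.34·17 − 3)/(1 − 0.34) = 4.212.
The smallest integer exceeding 4.212 is 5.

k = 5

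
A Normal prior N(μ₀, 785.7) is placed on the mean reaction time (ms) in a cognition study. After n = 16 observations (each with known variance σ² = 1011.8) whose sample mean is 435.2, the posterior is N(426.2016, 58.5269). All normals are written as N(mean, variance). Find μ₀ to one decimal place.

μ₀ = 314.4

The posterior mean is a precision-weighted average: μ_n = (τ₀μ₀ + τ_data·x̄)/(τ₀+τ_data), with τ₀=1/σ₀² and τ_data=n/σ².
Here τ₀ = 1/785.7 = 0.001273 and τ_data = 16/1011.8 = 0.015813, so τ_n = 0.017086.
Rearranging for μ₀: μ₀ = (μ_n·τ_n − τ_data·x̄)/τ₀ = (426.2016·0.017086 − 0.015813·435.2) / 0.001273 = 0.400263/0.001273 ≈ 314.4.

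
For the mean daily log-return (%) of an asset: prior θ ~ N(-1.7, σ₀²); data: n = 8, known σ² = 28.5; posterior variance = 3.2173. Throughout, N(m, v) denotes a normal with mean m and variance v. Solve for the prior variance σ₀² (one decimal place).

σ₀² = 33.2

Posterior precision equals prior precision plus data precision: 1/σ_n² = 1/σ₀² + n/σ².
So 1/σ₀² = 1/3.2173 − 8/28.5 = 0.310820 − 0.280702 = 0.030118.
Hence σ₀² = 1/0.030118 ≈ 33.2.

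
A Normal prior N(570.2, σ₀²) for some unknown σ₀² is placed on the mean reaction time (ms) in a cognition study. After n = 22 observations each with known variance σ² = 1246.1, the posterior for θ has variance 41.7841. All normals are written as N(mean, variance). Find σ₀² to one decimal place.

Posterior precision equals prior precision plus data precision: 1/σ_n² = 1/σ₀² + n/σ².
So 1/σ₀² = 1/41.7841 − 22/1246.1 = 0.023933 − 0.017655 = 0.006278.
Hence σ₀² = 1/0.006278 ≈ 159.3.

σ₀² = 159.3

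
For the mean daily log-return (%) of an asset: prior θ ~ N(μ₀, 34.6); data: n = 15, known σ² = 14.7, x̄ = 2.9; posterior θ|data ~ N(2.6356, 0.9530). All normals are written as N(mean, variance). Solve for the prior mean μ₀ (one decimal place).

The posterior mean is a precision-weighted average: μ_n = (τ₀μ₀ + τ_data·x̄)/(τ₀+τ_data), with τ₀=1/σ₀² and τ_data=n/σ².
Here τ₀ = 1/34.6 = 0.028902 and τ_data = 15/14.7 = 1.020408, so τ_n = 1.049310.
Rearranging for μ₀: μ₀ = (μ_n·τ_n − τ_data·x̄)/τ₀ = (2.6356·1.049310 − 1.020408·2.9) / 0.028902 = -0.193622/0.028902 ≈ -6.7.

μ₀ = -6.7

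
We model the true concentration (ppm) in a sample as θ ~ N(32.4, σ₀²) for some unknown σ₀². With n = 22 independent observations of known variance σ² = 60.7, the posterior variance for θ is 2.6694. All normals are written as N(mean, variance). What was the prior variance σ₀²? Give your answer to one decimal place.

For the Normal–Normal model with known σ², precisions add: τ_n = τ₀ + n/σ².
So 1/σ₀² = 1/2.6694 − 22/60.7 = 0.374616 − 0.362438 = 0.012178.
Hence σ₀² = 1/0.012178 ≈ 82.1.

σ₀² = 82.1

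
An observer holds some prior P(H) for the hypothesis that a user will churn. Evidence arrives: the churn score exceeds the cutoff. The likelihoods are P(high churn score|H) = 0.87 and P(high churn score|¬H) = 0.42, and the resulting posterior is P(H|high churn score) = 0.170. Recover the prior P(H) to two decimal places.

P(H) = 0.09

In odds form, posterior odds = prior odds × likelihood ratio, so prior odds = posterior odds ÷ LR.
Posterior odds = 0.170/(1−0.170) = 0.2048. LR = 0.87/0.42 = 2.0714.
Prior odds = 0.2048/2.0714 = 0.0989, so P(H) = 0.0989/(1+0.0989) ≈ 0.09.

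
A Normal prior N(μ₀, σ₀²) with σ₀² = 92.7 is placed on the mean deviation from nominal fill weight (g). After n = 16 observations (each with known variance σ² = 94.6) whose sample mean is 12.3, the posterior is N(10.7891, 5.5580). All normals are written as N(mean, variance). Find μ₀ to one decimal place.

With known observation variance, the Normal–Normal posterior has precision τ_n = τ₀ + n/σ² and mean μ_n = (τ₀μ₀ + (n/σ²)x̄)/τ_n.
Here τ₀ = 1/92.7 = 0.010787 and τ_data = 16/94.6 = 0.169133, so τ_n = 0.179920.
Rearranging for μ₀: μ₀ = (μ_n·τ_n − τ_data·x̄)/τ₀ = (10.7891·0.179920 − 0.169133·12.3) / 0.010787 = -0.139161/0.010787 ≈ -12.9.

μ₀ = -12.9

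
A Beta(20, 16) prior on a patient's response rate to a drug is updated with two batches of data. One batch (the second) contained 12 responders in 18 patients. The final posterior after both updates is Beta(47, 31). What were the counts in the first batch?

15 responders and 9 non-responders

Sequential conjugate updates are equivalent to a single update on the pooled data, so total successes = posterior α − prior α and total failures = posterior β − prior β.
Total across both batches: 47−20=27 responders, 31−16=15 non-responders.
Subtract the second batch: 27−12=15 responders and 15−6=9 non-responders.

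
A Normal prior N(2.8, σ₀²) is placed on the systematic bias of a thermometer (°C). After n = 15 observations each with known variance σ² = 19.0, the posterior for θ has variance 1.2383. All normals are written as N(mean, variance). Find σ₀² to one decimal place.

For the Normal–Normal model with known σ², precisions add: τ_n = τ₀ + n/σ².
So 1/σ₀² = 1/1.2383 − 15/19.0 = 0.807559 − 0.789474 = 0.018085.
Hence σ₀² = 1/0.018085 ≈ 55.3.

σ₀² = 55.3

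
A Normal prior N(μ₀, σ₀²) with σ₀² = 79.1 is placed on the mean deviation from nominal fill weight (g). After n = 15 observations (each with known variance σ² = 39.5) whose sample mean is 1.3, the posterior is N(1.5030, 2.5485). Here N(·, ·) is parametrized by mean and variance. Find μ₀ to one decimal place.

The posterior mean is a precision-weighted average: μ_n = (τ₀μ₀ + τ_data·x̄)/(τ₀+τ_data), with τ₀=1/σ₀² and τ_data=n/σ².
Here τ₀ = 1/79.1 = 0.012642 and τ_data = 15/39.5 = 0.379747, so τ_n = 0.392389.
Rearranging for μ₀: μ₀ = (μ_n·τ_n − τ_data·x̄)/τ₀ = (1.5030·0.392389 − 0.379747·1.3) / 0.012642 = 0.096090/0.012642 ≈ 7.6.

μ₀ = 7.6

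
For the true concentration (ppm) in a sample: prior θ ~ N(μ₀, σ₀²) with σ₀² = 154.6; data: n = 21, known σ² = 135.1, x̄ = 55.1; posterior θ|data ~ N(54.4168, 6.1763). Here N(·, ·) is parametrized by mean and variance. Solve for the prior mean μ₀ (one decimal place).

μ₀ = 38.0

With known observation variance, the Normal–Normal posterior has precision τ_n = τ₀ + n/σ² and mean μ_n = (τ₀μ₀ + (n/σ²)x̄)/τ_n.
Here τ₀ = 1/154.6 = 0.006468 and τ_data = 21/135.1 = 0.155440, so τ_n = 0.161908.
Rearranging for μ₀: μ₀ = (μ_n·τ_n − τ_data·x̄)/τ₀ = (54.4168·0.161908 − 0.155440·55.1) / 0.006468 = 0.245771/0.006468 ≈ 38.0.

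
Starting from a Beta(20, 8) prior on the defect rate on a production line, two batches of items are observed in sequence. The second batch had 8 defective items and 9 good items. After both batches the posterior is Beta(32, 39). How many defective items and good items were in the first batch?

4 defective items and 22 good items

Sequential conjugate updates are equivalent to a single update on the pooled data, so total successes = posterior α − prior α and total failures = posterior β − prior β.
Total across both batches: 32−20=12 defective items, 39−8=31 good items.
Subtract the second batch: 12−8=4 defective items and 31−9=22 good items.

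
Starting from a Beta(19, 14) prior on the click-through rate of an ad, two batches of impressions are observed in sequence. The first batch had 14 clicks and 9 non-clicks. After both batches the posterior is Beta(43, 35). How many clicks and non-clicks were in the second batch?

Because Beta–binomial updating is additive in the counts, the combined data contributed (α_post−α_prior, β_post−β_prior) successes and failures.
Total across both batches: 43−19=24 clicks, 35−14=21 non-clicks.
Subtract the first batch: 24−14=10 clicks and 21−9=12 non-clicks.

10 clicks and 12 non-clicks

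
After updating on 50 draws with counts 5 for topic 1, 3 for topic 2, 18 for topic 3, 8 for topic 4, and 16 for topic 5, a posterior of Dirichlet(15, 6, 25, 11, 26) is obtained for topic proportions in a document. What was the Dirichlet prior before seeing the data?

Dirichlet(10, 3, 7, 3, 10)

For a Dirichlet(α) prior with multinomial counts c, the posterior is Dirichlet(α + c) componentwise.
Subtract each count from the matching posterior parameter: 15−5=10, 6−3=3, 25−18=7, 11−8=3, 26−16=10.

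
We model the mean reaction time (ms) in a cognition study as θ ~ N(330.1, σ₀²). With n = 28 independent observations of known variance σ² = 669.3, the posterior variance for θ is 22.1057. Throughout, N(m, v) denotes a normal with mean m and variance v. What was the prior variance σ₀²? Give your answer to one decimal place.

For the Normal–Normal model with known σ², precisions add: τ_n = τ₀ + n/σ².
So 1/σ₀² = 1/22.1057 − 28/669.3 = 0.045237 − 0.041835 = 0.003402.
Hence σ₀² = 1/0.003402 ≈ 293.9.

σ₀² = 293.9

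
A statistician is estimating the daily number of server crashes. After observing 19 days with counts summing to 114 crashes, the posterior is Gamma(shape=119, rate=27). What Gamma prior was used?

Gamma(shape=5, rate=8)

A Gamma(α, β) prior (rate parametrization) on a Poisson rate with n observations summing to S gives posterior Gamma(α+S, β+n).
So α = 119 − 114 = 5 and β = 27 − 19 = 8.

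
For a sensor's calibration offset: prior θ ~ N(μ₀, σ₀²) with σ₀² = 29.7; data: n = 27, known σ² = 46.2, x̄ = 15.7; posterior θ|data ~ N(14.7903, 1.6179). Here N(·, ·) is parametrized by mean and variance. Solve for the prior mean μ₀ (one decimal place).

μ₀ = -1.0

With known observation variance, the Normal–Normal posterior has precision τ_n = τ₀ + n/σ² and mean μ_n = (τ₀μ₀ + (n/σ²)x̄)/τ_n.
Here τ₀ = 1/29.7 = 0.033670 and τ_data = 27/46.2 = 0.584416, so τ_n = 0.618086.
Rearranging for μ₀: μ₀ = (μ_n·τ_n − τ_data·x̄)/τ₀ = (14.7903·0.618086 − 0.584416·15.7) / 0.033670 = -0.033654/0.033670 ≈ -1.0.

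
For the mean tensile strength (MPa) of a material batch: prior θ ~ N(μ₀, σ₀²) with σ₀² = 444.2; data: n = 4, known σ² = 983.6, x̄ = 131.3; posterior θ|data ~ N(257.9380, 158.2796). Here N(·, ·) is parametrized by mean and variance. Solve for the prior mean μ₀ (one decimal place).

With known observation variance, the Normal–Normal posterior has precision τ_n = τ₀ + n/σ² and mean μ_n = (τ₀μ₀ + (n/σ²)x̄)/τ_n.
Here τ₀ = 1/444.2 = 0.002251 and τ_data = 4/983.6 = 0.004067, so τ_n = 0.006318.
Rearranging for μ₀: μ₀ = (μ_n·τ_n − τ_data·x̄)/τ₀ = (257.9380·0.006318 − 0.004067·131.3) / 0.002251 = 1.095655/0.002251 ≈ 486.7.

μ₀ = 486.7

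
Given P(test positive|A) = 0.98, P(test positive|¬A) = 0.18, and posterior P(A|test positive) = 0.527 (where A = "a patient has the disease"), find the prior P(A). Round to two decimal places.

In odds form, posterior odds = prior odds × likelihood ratio, so prior odds = posterior odds ÷ LR.
Posterior odds = 0.527/(1−0.527) = 1.1142. LR = 0.98/0.18 = 5.4444.
Prior odds = 1.1142/5.4444 = 0.2047, so P(A) = 0.2047/(1+0.2047) ≈ 0.17.

P(A) = 0.17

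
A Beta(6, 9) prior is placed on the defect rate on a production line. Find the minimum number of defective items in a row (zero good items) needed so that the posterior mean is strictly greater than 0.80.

k = 31

After k defective items and 0 good items the posterior is Beta(6+k, 9), with mean (6+k)/(6+9+k).
Set (6+k)/(15+k) > 0.80 and solve: k > (0.80·15 − 6)/(1 − 0.80) = 30.000.
The smallest integer exceeding 30.000 is 31.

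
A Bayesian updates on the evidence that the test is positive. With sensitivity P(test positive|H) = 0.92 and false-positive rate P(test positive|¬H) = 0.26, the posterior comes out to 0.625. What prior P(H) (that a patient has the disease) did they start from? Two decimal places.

P(H) = 0.32

In odds form, posterior odds = prior odds × likelihood ratio, so prior odds = posterior odds ÷ LR.
Posterior odds = 0.625/(1−0.625) = 1.6667. LR = 0.92/0.26 = 3.5385.
Prior odds = 1.6667/3.5385 = 0.4710, so P(H) = 0.4710/(1+0.4710) ≈ 0.32.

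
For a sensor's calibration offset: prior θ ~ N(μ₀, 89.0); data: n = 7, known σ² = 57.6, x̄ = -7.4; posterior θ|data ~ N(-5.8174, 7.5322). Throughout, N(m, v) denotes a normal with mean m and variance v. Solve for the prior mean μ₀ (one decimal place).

With known observation variance, the Normal–Normal posterior has precision τ_n = τ₀ + n/σ² and mean μ_n = (τ₀μ₀ + (n/σ²)x̄)/τ_n.
Here τ₀ = 1/89.0 = 0.011236 and τ_data = 7/57.6 = 0.121528, so τ_n = 0.132764.
Rearranging for μ₀: μ₀ = (μ_n·τ_n − τ_data·x̄)/τ₀ = (-5.8174·0.132764 − 0.121528·-7.4) / 0.011236 = 0.126966/0.011236 ≈ 11.3.

μ₀ = 11.3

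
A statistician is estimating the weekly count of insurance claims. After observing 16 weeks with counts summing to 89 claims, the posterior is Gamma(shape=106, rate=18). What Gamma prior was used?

Gamma(shape=17, rate=2)

A Gamma(α, β) prior (rate parametrization) on a Poisson rate with n observations summing to S gives posterior Gamma(α+S, β+n).
So α = 106 − 89 = 17 and β = 18 − 16 = 2.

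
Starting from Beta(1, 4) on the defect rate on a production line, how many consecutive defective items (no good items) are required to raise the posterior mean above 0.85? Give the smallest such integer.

k = 22

After k defective items and 0 good items the posterior is Beta(1+k, 4), with mean (1+k)/(1+4+k).
Set (1+k)/(5+k) > 0.85 and solve: k > (0.85·5 − 1)/(1 − 0.85) = 21.667.
The smallest integer exceeding 21.667 is 22.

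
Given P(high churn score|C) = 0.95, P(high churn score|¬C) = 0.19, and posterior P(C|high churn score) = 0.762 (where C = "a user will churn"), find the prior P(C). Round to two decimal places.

Bayes' rule in odds form gives O(C|E) = O(C)·[P(E|C)/P(E|¬C)], hence O(C) = O(C|E)/LR.
Posterior odds = 0.762/(1−0.762) = 3.2017. LR = 0.95/0.19 = 5.0000.
Prior odds = 3.2017/5.0000 = 0.6403, so P(C) = 0.6403/(1+0.6403) ≈ 0.39.

P(C) = 0.39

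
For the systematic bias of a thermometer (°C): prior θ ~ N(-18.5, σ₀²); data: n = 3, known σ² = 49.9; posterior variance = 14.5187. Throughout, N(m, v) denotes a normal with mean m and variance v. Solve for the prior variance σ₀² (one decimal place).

Posterior precision equals prior precision plus data precision: 1/σ_n² = 1/σ₀² + n/σ².
So 1/σ₀² = 1/14.5187 − 3/49.9 = 0.068877 − 0.060120 = 0.008757.
Hence σ₀² = 1/0.008757 ≈ 114.2.

σ₀² = 114.2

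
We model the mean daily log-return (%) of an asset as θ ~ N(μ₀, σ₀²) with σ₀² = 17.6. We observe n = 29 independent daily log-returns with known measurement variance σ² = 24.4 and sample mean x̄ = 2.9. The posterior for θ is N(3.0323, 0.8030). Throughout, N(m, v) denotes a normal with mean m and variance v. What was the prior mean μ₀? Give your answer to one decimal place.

The posterior mean is a precision-weighted average: μ_n = (τ₀μ₀ + τ_data·x̄)/(τ₀+τ_data), with τ₀=1/σ₀² and τ_data=n/σ².
Here τ₀ = 1/17.6 = 0.056818 and τ_data = 29/24.4 = 1.188525, so τ_n = 1.245343.
Rearranging for μ₀: μ₀ = (μ_n·τ_n − τ_data·x̄)/τ₀ = (3.0323·1.245343 − 1.188525·2.9) / 0.056818 = 0.329531/0.056818 ≈ 5.8.

μ₀ = 5.8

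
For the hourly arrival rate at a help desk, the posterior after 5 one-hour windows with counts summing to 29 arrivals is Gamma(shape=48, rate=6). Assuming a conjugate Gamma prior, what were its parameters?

Gamma(shape=19, rate=1)

A Gamma(α, β) prior (rate parametrization) on a Poisson rate with n observations summing to S gives posterior Gamma(α+S, β+n).
So α = 48 − 29 = 19 and β = 6 − 5 = 1.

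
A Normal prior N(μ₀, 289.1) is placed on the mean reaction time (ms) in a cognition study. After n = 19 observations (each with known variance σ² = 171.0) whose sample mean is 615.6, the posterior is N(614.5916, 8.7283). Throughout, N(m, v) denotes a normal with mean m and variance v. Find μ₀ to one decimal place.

μ₀ = 582.2

The posterior mean is a precision-weighted average: μ_n = (τ₀μ₀ + τ_data·x̄)/(τ₀+τ_data), with τ₀=1/σ₀² and τ_data=n/σ².
Here τ₀ = 1/289.1 = 0.003459 and τ_data = 19/171.0 = 0.111111, so τ_n = 0.114570.
Rearranging for μ₀: μ₀ = (μ_n·τ_n − τ_data·x̄)/τ₀ = (614.5916·0.114570 − 0.111111·615.6) / 0.003459 = 2.013828/0.003459 ≈ 582.2.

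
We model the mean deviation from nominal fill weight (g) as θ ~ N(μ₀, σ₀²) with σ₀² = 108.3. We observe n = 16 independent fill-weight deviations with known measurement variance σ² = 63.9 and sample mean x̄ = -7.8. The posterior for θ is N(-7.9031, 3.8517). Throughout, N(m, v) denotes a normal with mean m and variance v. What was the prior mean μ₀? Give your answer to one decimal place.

The posterior mean is a precision-weighted average: μ_n = (τ₀μ₀ + τ_data·x̄)/(τ₀+τ_data), with τ₀=1/σ₀² and τ_data=n/σ².
Here τ₀ = 1/108.3 = 0.009234 and τ_data = 16/63.9 = 0.250391, so τ_n = 0.259625.
Rearranging for μ₀: μ₀ = (μ_n·τ_n − τ_data·x̄)/τ₀ = (-7.9031·0.259625 − 0.250391·-7.8) / 0.009234 = -0.098793/0.009234 ≈ -10.7.

μ₀ = -10.7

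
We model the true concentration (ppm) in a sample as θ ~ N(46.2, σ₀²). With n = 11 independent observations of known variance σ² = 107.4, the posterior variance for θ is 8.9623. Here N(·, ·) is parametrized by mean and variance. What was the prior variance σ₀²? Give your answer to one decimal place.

Posterior precision equals prior precision plus data precision: 1/σ_n² = 1/σ₀² + n/σ².
So 1/σ₀² = 1/8.9623 − 11/107.4 = 0.111579 − 0.102421 = 0.009158.
Hence σ₀² = 1/0.009158 ≈ 109.2.

σ₀² = 109.2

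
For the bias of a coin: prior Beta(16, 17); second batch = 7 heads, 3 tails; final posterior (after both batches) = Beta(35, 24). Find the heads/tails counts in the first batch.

12 heads and 4 tails

Because Beta–binomial updating is additive in the counts, the combined data contributed (α_post−α_prior, β_post−β_prior) successes and failures.
Total across both batches: 35−16=19 heads, 24−17=7 tails.
Subtract the second batch: 19−7=12 heads and 7−3=4 tails.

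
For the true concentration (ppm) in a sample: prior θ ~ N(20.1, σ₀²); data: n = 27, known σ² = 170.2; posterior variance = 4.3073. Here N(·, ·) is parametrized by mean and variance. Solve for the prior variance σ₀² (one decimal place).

For the Normal–Normal model with known σ², precisions add: τ_n = τ₀ + n/σ².
So 1/σ₀² = 1/4.3073 − 27/170.2 = 0.232164 − 0.158637 = 0.073527.
Hence σ₀² = 1/0.073527 ≈ 13.6.

σ₀² = 13.6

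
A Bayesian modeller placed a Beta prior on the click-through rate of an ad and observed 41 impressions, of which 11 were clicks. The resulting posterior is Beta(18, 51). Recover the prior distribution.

Beta(7, 21)

Beta is conjugate to the binomial likelihood: posterior = Beta(α+s, β+f).
Subtract the data counts: 18−11=7, 51−30=21.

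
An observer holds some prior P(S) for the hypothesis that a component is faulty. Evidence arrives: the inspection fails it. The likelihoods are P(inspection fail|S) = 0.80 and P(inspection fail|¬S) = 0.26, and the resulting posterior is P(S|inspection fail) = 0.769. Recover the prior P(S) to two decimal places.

Bayes' rule in odds form gives O(S|E) = O(S)·[P(E|S)/P(E|¬S)], hence O(S) = O(S|E)/LR.
Posterior odds = 0.769/(1−0.769) = 3.3290. LR = 0.80/0.26 = 3.0769.
Prior odds = 3.3290/3.0769 = 1.0819, so P(S) = 1.0819/(1+1.0819) ≈ 0.52.

P(S) = 0.52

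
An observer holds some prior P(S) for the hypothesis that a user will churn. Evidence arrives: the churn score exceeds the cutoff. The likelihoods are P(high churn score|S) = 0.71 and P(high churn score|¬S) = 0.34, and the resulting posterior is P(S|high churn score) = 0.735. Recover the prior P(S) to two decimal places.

P(S) = 0.57

In odds form, posterior odds = prior odds × likelihood ratio, so prior odds = posterior odds ÷ LR.
Posterior odds = 0.735/(1−0.735) = 2.7736. LR = 0.71/0.34 = 2.0882.
Prior odds = 2.7736/2.0882 = 1.3282, so P(S) = 1.3282/(1+1.3282) ≈ 0.57.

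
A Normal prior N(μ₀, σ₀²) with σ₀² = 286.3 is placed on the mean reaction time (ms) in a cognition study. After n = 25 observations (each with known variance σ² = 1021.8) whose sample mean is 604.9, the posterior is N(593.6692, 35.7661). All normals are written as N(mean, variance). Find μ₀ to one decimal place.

μ₀ = 515.0

With known observation variance, the Normal–Normal posterior has precision τ_n = τ₀ + n/σ² and mean μ_n = (τ₀μ₀ + (n/σ²)x̄)/τ_n.
Here τ₀ = 1/286.3 = 0.003493 and τ_data = 25/1021.8 = 0.024467, so τ_n = 0.027960.
Rearranging for μ₀: μ₀ = (μ_n·τ_n − τ_data·x̄)/τ₀ = (593.6692·0.027960 − 0.024467·604.9) / 0.003493 = 1.798903/0.003493 ≈ 515.0.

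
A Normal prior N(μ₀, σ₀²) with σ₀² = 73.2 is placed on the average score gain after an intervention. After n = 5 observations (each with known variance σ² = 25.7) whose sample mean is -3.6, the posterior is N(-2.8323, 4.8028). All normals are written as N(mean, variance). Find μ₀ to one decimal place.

μ₀ = 8.1

With known observation variance, the Normal–Normal posterior has precision τ_n = τ₀ + n/σ² and mean μ_n = (τ₀μ₀ + (n/σ²)x̄)/τ_n.
Here τ₀ = 1/73.2 = 0.013661 and τ_data = 5/25.7 = 0.194553, so τ_n = 0.208214.
Rearranging for μ₀: μ₀ = (μ_n·τ_n − τ_data·x̄)/τ₀ = (-2.8323·0.208214 − 0.194553·-3.6) / 0.013661 = 0.110666/0.013661 ≈ 8.1.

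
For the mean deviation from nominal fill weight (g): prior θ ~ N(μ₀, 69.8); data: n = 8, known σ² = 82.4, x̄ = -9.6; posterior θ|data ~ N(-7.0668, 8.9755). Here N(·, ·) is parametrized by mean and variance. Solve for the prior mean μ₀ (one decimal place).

μ₀ = 10.1

The posterior mean is a precision-weighted average: μ_n = (τ₀μ₀ + τ_data·x̄)/(τ₀+τ_data), with τ₀=1/σ₀² and τ_data=n/σ².
Here τ₀ = 1/69.8 = 0.014327 and τ_data = 8/82.4 = 0.097087, so τ_n = 0.111414.
Rearranging for μ₀: μ₀ = (μ_n·τ_n − τ_data·x̄)/τ₀ = (-7.0668·0.111414 − 0.097087·-9.6) / 0.014327 = 0.144695/0.014327 ≈ 10.1.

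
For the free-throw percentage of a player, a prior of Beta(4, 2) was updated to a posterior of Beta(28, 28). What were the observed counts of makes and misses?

Beta is conjugate to the binomial likelihood: posterior = Beta(a+s, b+f).
So s = 28 − 4 = 24 and f = 28 − 2 = 26.

24 makes and 26 misses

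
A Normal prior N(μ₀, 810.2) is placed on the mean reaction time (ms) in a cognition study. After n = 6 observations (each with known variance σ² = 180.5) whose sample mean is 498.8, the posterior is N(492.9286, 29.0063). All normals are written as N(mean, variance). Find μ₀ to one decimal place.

μ₀ = 334.8

The posterior mean is a precision-weighted average: μ_n = (τ₀μ₀ + τ_data·x̄)/(τ₀+τ_data), with τ₀=1/σ₀² and τ_data=n/σ².
Here τ₀ = 1/810.2 = 0.001234 and τ_data = 6/180.5 = 0.033241, so τ_n = 0.034475.
Rearranging for μ₀: μ₀ = (μ_n·τ_n − τ_data·x̄)/τ₀ = (492.9286·0.034475 − 0.033241·498.8) / 0.001234 = 0.413103/0.001234 ≈ 334.8.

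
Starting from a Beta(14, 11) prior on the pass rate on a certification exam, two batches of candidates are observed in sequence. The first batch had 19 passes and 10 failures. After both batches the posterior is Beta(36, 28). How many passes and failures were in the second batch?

3 passes and 7 failures

Because Beta–binomial updating is additive in the counts, the combined data contributed (α_post−α_prior, β_post−β_prior) successes and failures.
Total across both batches: 36−14=22 passes, 28−11=17 failures.
Subtract the first batch: 22−19=3 passes and 17−10=7 failures.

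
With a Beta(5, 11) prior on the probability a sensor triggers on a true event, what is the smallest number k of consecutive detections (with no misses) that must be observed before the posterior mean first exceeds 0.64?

k = 15

After k detections and 0 misses the posterior is Beta(5+k, 11), with mean (5+k)/(5+11+k).
Set (5+k)/(16+k) > 0.64 and solve: k > (0.64·16 − 5)/(1 − 0.64) = 14.556.
The smallest integer exceeding 14.556 is 15, and checking k=15: (20)/(31) = 0.6452 > 0.64.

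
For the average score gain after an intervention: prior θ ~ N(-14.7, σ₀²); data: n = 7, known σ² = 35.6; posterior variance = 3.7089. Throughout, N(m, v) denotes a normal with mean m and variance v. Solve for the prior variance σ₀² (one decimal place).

For the Normal–Normal model with known σ², precisions add: τ_n = τ₀ + n/σ².
So 1/σ₀² = 1/3.7089 − 7/35.6 = 0.269622 − 0.196629 = 0.072993.
Hence σ₀² = 1/0.072993 ≈ 13.7.

σ₀² = 13.7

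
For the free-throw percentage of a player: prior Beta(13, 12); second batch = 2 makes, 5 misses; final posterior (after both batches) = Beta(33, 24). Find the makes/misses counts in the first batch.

18 makes and 7 misses

Sequential conjugate updates are equivalent to a single update on the pooled data, so total successes = posterior α − prior α and total failures = posterior β − prior β.
Total across both batches: 33−13=20 makes, 24−12=12 misses.
Subtract the second batch: 20−2=18 makes and 12−5=7 misses.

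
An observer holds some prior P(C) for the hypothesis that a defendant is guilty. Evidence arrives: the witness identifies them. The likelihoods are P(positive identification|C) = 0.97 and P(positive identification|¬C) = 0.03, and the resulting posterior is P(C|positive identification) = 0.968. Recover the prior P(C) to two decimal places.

In odds form, posterior odds = prior odds × likelihood ratio, so prior odds = posterior odds ÷ LR.
Posterior odds = 0.968/(1−0.968) = 30.2500. LR = 0.97/0.03 = 32.3333.
Prior odds = 30.2500/32.3333 = 0.9356, so P(C) = 0.9356/(1+0.9356) ≈ 0.48.

P(C) = 0.48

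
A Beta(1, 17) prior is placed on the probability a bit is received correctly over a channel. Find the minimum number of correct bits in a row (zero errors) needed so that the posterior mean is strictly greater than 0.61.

After k correct bits and 0 errors the posterior is Beta(1+k, 17), with mean (1+k)/(1+17+k).
Set (1+k)/(18+k) > 0.61 and solve: k > (0.61·18 − 1)/(1 − 0.61) = 25.590.
The smallest integer exceeding 25.590 is 26.

k = 26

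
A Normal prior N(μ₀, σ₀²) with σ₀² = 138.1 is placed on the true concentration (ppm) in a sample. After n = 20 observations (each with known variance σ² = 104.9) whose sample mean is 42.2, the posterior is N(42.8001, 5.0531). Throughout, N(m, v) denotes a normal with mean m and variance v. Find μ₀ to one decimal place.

With known observation variance, the Normal–Normal posterior has precision τ_n = τ₀ + n/σ² and mean μ_n = (τ₀μ₀ + (n/σ²)x̄)/τ_n.
Here τ₀ = 1/138.1 = 0.007241 and τ_data = 20/104.9 = 0.190658, so τ_n = 0.197899.
Rearranging for μ₀: μ₀ = (μ_n·τ_n − τ_data·x̄)/τ₀ = (42.8001·0.197899 − 0.190658·42.2) / 0.007241 = 0.424329/0.007241 ≈ 58.6.

μ₀ = 58.6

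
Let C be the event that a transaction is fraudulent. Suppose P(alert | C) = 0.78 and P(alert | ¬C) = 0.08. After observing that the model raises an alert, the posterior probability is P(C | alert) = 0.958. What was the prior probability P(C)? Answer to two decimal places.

Bayes' rule in odds form gives O(C|E) = O(C)·[P(E|C)/P(E|¬C)], hence O(C) = O(C|E)/LR.
Posterior odds = 0.958/(1−0.958) = 22.8095. LR = 0.78/0.08 = 9.7500.
Prior odds = 22.8095/9.7500 = 2.3394, so P(C) = 2.3394/(1+2.3394) ≈ 0.70.

P(C) = 0.70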